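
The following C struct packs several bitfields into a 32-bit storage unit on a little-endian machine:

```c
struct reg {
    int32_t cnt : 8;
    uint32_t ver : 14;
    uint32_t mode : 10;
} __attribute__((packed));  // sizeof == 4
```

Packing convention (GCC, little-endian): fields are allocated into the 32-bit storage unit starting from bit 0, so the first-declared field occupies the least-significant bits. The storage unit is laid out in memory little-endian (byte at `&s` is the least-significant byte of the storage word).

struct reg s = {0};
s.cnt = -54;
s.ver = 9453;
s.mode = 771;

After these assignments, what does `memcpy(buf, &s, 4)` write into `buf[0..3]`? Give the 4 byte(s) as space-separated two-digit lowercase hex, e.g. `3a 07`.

cnt (8b) val=-54 bits=0xca at bit 0: 0x000000ca
ver (14b) val=9453 bits=0x24ed at bit 8: 0x0024edca
mode (10b) val=771 bits=0x303 at bit 22: 0xc0e4edca
word = 0xc0e4edca → little-endian bytes:
  [0]=0xca  [1]=0xed  [2]=0xe4  [3]=0xc0

ca ed e4 c0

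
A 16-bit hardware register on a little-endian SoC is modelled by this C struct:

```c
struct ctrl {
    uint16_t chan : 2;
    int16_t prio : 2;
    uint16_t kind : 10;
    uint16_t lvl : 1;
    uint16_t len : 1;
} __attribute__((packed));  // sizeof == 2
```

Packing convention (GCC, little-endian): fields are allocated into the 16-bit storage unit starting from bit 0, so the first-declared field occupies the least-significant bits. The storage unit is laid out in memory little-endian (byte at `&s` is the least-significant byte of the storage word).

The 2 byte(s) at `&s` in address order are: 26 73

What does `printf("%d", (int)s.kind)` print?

818

[0]=0x26 [1]=0x73 (little-endian) → word 0x7326
chan:2 @ bit 0 → (0x7326>>0)&0x3 = 0x2
prio:2 @ bit 2 → (0x7326>>2)&0x3 = 0x1
kind:10 @ bit 4 → (0x7326>>4)&0x3ff = 0x332  ←
lvl:1 @ bit 14 → (0x7326>>14)&0x1 = 0x1
len:1 @ bit 15 → (0x7326>>15)&0x1 = 0x0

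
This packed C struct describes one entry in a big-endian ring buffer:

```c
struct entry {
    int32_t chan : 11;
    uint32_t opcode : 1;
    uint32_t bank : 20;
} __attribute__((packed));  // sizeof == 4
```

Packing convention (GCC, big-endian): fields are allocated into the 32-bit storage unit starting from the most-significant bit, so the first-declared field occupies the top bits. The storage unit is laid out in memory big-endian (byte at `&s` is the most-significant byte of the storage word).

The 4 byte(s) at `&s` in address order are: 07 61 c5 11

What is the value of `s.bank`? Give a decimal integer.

115985

[0]=0x07 [1]=0x61 [2]=0xc5 [3]=0x11 (big-endian) → word 0x0761c511
chan [21+:11] = (word>>21) & 0x7ff = 59
opcode [20+:1] = (word>>20) & 0x1 = 0
bank [0+:20] = (word>>0) & 0xfffff = 115985  ←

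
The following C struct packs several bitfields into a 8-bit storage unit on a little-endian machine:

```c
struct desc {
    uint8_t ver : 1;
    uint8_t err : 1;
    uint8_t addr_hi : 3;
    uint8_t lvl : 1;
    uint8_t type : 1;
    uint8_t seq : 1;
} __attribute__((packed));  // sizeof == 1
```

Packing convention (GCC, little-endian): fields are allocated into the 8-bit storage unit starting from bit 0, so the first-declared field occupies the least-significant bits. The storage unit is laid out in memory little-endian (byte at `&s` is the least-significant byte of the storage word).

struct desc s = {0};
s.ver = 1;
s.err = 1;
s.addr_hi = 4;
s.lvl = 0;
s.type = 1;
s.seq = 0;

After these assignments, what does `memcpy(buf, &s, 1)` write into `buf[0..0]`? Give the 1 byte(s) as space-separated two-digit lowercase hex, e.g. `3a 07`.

ver:1 = 1 → 0x1 << 0 → word 0x01
err:1 = 1 → 0x1 << 1 → word 0x03
addr_hi:3 = 4 → 0x4 << 2 → word 0x13
lvl:1 = 0 → 0x0 << 5 → word 0x13
type:1 = 1 → 0x1 << 6 → word 0x53
seq:1 = 0 → 0x0 << 7 → word 0x53
word = 0x53 → little-endian bytes:
  [0]=0x53

53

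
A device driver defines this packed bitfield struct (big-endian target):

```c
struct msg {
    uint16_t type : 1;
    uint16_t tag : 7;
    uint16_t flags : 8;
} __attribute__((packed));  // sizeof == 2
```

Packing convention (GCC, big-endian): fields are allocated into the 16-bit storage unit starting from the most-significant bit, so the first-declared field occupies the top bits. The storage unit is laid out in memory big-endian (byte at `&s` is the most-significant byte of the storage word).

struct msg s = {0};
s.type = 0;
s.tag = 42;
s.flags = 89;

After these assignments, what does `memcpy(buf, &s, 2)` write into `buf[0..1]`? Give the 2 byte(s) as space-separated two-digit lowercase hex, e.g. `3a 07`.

2a 59

type:1 = 0 → 0x0 << 15 → word 0x0000
tag:7 = 42 → 0x2a << 8 → word 0x2a00
flags:8 = 89 → 0x59 << 0 → word 0x2a59
word = 0x2a59 → big-endian bytes:
  [0]=0x2a  [1]=0x59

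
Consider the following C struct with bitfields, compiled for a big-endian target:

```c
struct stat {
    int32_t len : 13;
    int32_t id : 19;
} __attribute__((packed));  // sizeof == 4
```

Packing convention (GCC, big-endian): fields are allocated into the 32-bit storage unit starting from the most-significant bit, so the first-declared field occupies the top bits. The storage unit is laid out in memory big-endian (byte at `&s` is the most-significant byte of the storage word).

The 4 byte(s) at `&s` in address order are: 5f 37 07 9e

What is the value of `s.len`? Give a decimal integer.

3046

[0]=0x5f [1]=0x37 [2]=0x07 [3]=0x9e (big-endian) → word 0x5f37079e
len:13 @ bit 19 → (0x5f37079e>>19)&0x1fff = 0xbe6  ←
id:19 @ bit 0 → (0x5f37079e>>0)&0x7ffff = 0x7079e
len signed 13b, MSB=0: value = 3046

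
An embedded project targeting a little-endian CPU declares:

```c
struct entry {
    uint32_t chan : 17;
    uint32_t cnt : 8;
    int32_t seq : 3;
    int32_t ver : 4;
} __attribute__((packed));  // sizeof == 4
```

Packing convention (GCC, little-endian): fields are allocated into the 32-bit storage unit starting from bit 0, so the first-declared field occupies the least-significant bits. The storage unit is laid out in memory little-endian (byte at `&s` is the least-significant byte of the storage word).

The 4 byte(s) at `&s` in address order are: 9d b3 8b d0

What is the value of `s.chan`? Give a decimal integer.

[0]=0x9d [1]=0xb3 [2]=0x8b [3]=0xd0 (little-endian) → word 0xd08bb39d
chan:17 @ bit 0 → (0xd08bb39d>>0)&0x1ffff = 0x1b39d  ←
cnt:8 @ bit 17 → (0xd08bb39d>>17)&0xff = 0x45
seq:3 @ bit 25 → (0xd08bb39d>>25)&0x7 = 0x0
ver:4 @ bit 28 → (0xd08bb39d>>28)&0xf = 0xd

111517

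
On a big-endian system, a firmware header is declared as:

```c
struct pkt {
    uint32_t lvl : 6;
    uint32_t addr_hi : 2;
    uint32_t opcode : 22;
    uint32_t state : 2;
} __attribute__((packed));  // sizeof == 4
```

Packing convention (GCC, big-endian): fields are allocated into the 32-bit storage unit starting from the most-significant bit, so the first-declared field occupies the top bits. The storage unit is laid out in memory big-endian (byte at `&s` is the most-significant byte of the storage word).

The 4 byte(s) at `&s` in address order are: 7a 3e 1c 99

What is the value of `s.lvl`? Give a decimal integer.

[0]=0x7a [1]=0x3e [2]=0x1c [3]=0x99 (big-endian) → word 0x7a3e1c99
lvl [26+:6] = (word>>26) & 0x3f = 30  ←
addr_hi [24+:2] = (word>>24) & 0x3 = 2
opcode [2+:22] = (word>>2) & 0x3fffff = 1017638
state [0+:2] = (word>>0) & 0x3 = 1

30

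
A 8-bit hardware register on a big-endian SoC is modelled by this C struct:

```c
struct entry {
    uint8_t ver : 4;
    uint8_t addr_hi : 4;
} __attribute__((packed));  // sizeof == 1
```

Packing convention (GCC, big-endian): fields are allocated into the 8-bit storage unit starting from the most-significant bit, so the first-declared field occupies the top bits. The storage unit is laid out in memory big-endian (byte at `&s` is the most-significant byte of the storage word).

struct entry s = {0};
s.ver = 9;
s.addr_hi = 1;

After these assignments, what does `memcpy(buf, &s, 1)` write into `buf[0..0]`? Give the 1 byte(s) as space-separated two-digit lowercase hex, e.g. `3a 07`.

91

[4+:4] ver=9 & 0xf = 0x9; word=0x90
[0+:4] addr_hi=1 & 0xf = 0x1; word=0x91
word = 0x91 → big-endian bytes:
  [0]=0x91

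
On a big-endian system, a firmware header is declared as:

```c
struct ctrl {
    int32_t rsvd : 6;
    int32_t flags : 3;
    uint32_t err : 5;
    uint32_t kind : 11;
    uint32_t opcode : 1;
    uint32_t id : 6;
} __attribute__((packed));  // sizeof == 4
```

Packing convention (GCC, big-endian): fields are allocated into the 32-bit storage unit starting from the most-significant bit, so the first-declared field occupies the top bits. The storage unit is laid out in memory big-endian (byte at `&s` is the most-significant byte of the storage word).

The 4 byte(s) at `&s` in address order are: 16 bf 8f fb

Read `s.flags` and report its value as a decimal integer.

[0]=0x16 [1]=0xbf [2]=0x8f [3]=0xfb (big-endian) → word 0x16bf8ffb
rsvd:6 @ bit 26 → (0x16bf8ffb>>26)&0x3f = 0x5
flags:3 @ bit 23 → (0x16bf8ffb>>23)&0x7 = 0x5  ←
err:5 @ bit 18 → (0x16bf8ffb>>18)&0x1f = 0xf
kind:11 @ bit 7 → (0x16bf8ffb>>7)&0x7ff = 0x71f
opcode:1 @ bit 6 → (0x16bf8ffb>>6)&0x1 = 0x1
id:6 @ bit 0 → (0x16bf8ffb>>0)&0x3f = 0x3b
flags signed 3b, MSB=1: 5 - 8 = -3

-3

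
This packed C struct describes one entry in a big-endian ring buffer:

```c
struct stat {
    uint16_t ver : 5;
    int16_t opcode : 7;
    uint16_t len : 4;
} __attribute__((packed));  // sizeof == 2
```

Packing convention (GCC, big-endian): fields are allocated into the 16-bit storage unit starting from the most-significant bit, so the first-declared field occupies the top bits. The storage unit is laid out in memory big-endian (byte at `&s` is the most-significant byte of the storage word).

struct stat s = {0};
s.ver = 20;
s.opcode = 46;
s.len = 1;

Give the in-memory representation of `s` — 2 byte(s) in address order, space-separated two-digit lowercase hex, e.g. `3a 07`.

[11+:5] ver=20 & 0x1f = 0x14; word=0xa000
[4+:7] opcode=46 & 0x7f = 0x2e; word=0xa2e0
[0+:4] len=1 & 0xf = 0x1; word=0xa2e1
word = 0xa2e1 → big-endian bytes:
  [0]=0xa2  [1]=0xe1

a2 e1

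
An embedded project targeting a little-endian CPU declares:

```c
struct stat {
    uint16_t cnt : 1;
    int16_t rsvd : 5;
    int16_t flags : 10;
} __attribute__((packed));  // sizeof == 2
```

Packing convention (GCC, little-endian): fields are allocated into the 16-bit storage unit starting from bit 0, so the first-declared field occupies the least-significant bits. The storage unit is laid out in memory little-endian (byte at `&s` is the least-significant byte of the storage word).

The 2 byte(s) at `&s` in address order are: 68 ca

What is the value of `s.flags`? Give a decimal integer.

-215

[0]=0x68 [1]=0xca (little-endian) → word 0xca68
cnt [0+:1] = (word>>0) & 0x1 = 0
rsvd [1+:5] = (word>>1) & 0x1f = 20
flags [6+:10] = (word>>6) & 0x3ff = 809  ←
flags signed 10b, MSB=1: 809 - 1024 = -215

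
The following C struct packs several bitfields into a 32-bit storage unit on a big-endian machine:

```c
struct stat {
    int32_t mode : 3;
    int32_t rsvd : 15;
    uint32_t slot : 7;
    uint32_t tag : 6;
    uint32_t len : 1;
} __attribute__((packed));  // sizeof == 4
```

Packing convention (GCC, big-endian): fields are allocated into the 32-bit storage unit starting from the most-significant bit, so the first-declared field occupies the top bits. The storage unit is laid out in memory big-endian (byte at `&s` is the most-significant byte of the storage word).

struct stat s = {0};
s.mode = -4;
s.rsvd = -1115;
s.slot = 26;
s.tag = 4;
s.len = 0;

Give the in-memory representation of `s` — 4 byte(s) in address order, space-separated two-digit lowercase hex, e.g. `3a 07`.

9e e9 4d 08

mode (3b) val=-4 bits=0x4 at bit 29: 0x80000000
rsvd (15b) val=-1115 bits=0x7ba5 at bit 14: 0x9ee94000
slot (7b) val=26 bits=0x1a at bit 7: 0x9ee94d00
tag (6b) val=4 bits=0x4 at bit 1: 0x9ee94d08
len (1b) val=0 bits=0x0 at bit 0: 0x9ee94d08
word = 0x9ee94d08 → big-endian bytes:
  [0]=0x9e  [1]=0xe9  [2]=0x4d  [3]=0x08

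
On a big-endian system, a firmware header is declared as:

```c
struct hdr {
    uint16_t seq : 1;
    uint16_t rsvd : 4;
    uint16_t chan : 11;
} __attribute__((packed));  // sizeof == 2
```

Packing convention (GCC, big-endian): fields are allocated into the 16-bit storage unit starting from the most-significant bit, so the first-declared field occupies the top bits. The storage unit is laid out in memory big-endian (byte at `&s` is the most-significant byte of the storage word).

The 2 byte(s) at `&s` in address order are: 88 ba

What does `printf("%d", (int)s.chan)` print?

[0]=0x88 [1]=0xba (big-endian) → word 0x88ba
seq:1 @ bit 15 → (0x88ba>>15)&0x1 = 0x1
rsvd:4 @ bit 11 → (0x88ba>>11)&0xf = 0x1
chan:11 @ bit 0 → (0x88ba>>0)&0x7ff = 0xba  ←

186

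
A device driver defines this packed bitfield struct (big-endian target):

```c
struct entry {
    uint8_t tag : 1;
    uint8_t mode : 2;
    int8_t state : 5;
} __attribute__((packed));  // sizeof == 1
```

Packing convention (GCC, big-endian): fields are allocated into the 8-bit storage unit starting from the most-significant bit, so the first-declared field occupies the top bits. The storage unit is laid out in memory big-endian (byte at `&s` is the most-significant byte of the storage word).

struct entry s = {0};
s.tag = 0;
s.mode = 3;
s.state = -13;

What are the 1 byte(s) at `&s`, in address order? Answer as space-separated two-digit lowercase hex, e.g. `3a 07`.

tag (1b) val=0 bits=0x0 at bit 7: 0x00
mode (2b) val=3 bits=0x3 at bit 5: 0x60
state (5b) val=-13 bits=0x13 at bit 0: 0x73
word = 0x73 → big-endian bytes:
  [0]=0x73

73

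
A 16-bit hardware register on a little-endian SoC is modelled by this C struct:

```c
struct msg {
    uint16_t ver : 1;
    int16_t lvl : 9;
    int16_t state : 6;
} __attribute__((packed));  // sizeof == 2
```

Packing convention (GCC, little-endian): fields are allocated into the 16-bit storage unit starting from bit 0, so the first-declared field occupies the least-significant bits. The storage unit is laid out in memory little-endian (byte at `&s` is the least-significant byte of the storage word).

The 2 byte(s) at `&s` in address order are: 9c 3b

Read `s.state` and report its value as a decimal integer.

14

[0]=0x9c [1]=0x3b (little-endian) → word 0x3b9c
ver [0+:1] = (word>>0) & 0x1 = 0
lvl [1+:9] = (word>>1) & 0x1ff = 462
state [10+:6] = (word>>10) & 0x3f = 14  ←
state signed 6b, MSB=0: value = 14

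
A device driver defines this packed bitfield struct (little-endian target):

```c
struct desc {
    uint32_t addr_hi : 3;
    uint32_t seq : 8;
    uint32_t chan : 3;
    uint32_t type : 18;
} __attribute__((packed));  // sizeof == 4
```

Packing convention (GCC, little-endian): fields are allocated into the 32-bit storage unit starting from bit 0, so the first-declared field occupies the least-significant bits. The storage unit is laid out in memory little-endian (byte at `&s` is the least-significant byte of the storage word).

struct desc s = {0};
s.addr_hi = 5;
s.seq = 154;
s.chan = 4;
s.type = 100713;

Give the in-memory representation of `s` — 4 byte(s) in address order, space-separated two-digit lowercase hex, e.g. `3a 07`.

d5 64 5a 62

addr_hi (3b) val=5 bits=0x5 at bit 0: 0x00000005
seq (8b) val=154 bits=0x9a at bit 3: 0x000004d5
chan (3b) val=4 bits=0x4 at bit 11: 0x000024d5
type (18b) val=100713 bits=0x18969 at bit 14: 0x625a64d5
word = 0x625a64d5 → little-endian bytes:
  [0]=0xd5  [1]=0x64  [2]=0x5a  [3]=0x62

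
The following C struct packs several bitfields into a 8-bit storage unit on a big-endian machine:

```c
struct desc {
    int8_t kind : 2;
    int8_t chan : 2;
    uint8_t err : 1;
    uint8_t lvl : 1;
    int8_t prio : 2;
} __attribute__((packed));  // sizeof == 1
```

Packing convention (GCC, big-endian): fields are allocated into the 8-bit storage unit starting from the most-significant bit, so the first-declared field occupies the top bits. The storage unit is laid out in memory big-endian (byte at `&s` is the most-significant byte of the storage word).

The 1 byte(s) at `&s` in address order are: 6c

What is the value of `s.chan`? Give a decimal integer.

[0]=0x6c (big-endian) → word 0x6c
kind:2 @ bit 6 → (0x6c>>6)&0x3 = 0x1
chan:2 @ bit 4 → (0x6c>>4)&0x3 = 0x2  ←
err:1 @ bit 3 → (0x6c>>3)&0x1 = 0x1
lvl:1 @ bit 2 → (0x6c>>2)&0x1 = 0x1
prio:2 @ bit 0 → (0x6c>>0)&0x3 = 0x0
chan signed 2b, MSB=1: 2 - 4 = -2

-2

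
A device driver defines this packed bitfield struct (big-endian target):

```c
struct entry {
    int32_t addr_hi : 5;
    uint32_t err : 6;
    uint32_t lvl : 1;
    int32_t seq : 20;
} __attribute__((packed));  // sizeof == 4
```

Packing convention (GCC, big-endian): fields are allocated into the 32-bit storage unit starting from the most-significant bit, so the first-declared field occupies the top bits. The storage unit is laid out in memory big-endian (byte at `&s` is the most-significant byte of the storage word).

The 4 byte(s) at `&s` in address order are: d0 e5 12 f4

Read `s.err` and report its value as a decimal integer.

7

[0]=0xd0 [1]=0xe5 [2]=0x12 [3]=0xf4 (big-endian) → word 0xd0e512f4
addr_hi [27+:5] = (word>>27) & 0x1f = 26
err [21+:6] = (word>>21) & 0x3f = 7  ←
lvl [20+:1] = (word>>20) & 0x1 = 0
seq [0+:20] = (word>>0) & 0xfffff = 332532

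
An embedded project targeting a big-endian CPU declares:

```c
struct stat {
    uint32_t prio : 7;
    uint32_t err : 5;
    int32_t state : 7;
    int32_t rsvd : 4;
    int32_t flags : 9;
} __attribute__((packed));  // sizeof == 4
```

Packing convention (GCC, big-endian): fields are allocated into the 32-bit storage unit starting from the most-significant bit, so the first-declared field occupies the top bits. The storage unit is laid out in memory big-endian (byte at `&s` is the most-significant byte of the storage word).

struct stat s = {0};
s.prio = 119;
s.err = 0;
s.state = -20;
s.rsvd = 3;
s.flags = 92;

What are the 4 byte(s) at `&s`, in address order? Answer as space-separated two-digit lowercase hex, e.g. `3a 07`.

ee 0d 86 5c

prio (7b) val=119 bits=0x77 at bit 25: 0xee000000
err (5b) val=0 bits=0x0 at bit 20: 0xee000000
state (7b) val=-20 bits=0x6c at bit 13: 0xee0d8000
rsvd (4b) val=3 bits=0x3 at bit 9: 0xee0d8600
flags (9b) val=92 bits=0x5c at bit 0: 0xee0d865c
word = 0xee0d865c → big-endian bytes:
  [0]=0xee  [1]=0x0d  [2]=0x86  [3]=0x5c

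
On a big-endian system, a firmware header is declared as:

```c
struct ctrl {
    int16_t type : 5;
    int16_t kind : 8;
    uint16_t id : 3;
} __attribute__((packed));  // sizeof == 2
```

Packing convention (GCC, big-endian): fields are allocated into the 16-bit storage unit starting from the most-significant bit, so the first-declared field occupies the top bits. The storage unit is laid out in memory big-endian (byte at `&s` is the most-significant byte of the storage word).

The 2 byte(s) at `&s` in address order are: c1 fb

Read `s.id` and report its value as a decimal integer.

[0]=0xc1 [1]=0xfb (big-endian) → word 0xc1fb
type [11+:5] = (word>>11) & 0x1f = 24
kind [3+:8] = (word>>3) & 0xff = 63
id [0+:3] = (word>>0) & 0x7 = 3  ←

3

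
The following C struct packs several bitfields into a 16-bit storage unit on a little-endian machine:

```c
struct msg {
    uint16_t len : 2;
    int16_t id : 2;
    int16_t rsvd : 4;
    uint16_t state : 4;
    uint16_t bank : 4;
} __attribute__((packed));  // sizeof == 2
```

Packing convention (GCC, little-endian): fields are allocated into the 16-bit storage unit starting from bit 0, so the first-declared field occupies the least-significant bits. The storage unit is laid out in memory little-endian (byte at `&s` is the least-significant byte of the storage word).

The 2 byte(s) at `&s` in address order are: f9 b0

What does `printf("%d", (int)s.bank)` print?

11

[0]=0xf9 [1]=0xb0 (little-endian) → word 0xb0f9
len [0+:2] = (word>>0) & 0x3 = 1
id [2+:2] = (word>>2) & 0x3 = 2
rsvd [4+:4] = (word>>4) & 0xf = 15
state [8+:4] = (word>>8) & 0xf = 0
bank [12+:4] = (word>>12) & 0xf = 11  ←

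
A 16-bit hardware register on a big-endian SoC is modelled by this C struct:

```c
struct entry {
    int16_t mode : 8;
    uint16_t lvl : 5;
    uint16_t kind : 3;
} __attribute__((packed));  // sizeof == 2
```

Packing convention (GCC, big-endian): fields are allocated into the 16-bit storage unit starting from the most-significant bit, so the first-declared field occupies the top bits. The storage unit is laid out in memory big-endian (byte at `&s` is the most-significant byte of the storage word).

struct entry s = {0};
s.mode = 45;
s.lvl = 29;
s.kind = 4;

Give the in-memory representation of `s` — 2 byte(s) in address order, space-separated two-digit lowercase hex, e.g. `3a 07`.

2d ec

[8+:8] mode=45 & 0xff = 0x2d; word=0x2d00
[3+:5] lvl=29 & 0x1f = 0x1d; word=0x2de8
[0+:3] kind=4 & 0x7 = 0x4; word=0x2dec
word = 0x2dec → big-endian bytes:
  [0]=0x2d  [1]=0xec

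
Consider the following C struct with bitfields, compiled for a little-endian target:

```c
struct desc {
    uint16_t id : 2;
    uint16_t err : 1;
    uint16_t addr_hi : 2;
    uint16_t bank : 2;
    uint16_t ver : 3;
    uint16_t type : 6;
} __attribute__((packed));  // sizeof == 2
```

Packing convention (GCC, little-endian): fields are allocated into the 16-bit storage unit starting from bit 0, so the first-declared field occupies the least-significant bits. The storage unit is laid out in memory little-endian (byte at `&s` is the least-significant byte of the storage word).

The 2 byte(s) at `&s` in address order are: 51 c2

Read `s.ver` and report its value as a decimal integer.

4

[0]=0x51 [1]=0xc2 (little-endian) → word 0xc251
id:2 @ bit 0 → (0xc251>>0)&0x3 = 0x1
err:1 @ bit 2 → (0xc251>>2)&0x1 = 0x0
addr_hi:2 @ bit 3 → (0xc251>>3)&0x3 = 0x2
bank:2 @ bit 5 → (0xc251>>5)&0x3 = 0x2
ver:3 @ bit 7 → (0xc251>>7)&0x7 = 0x4  ←
type:6 @ bit 10 → (0xc251>>10)&0x3f = 0x30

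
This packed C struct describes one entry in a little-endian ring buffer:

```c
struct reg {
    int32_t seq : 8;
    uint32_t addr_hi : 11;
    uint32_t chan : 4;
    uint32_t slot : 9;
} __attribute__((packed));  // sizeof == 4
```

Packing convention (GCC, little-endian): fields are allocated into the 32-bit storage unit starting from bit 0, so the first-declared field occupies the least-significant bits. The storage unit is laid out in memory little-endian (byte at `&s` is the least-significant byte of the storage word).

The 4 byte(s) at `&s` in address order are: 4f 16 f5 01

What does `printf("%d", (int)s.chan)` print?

[0]=0x4f [1]=0x16 [2]=0xf5 [3]=0x01 (little-endian) → word 0x01f5164f
seq:8 @ bit 0 → (0x01f5164f>>0)&0xff = 0x4f
addr_hi:11 @ bit 8 → (0x01f5164f>>8)&0x7ff = 0x516
chan:4 @ bit 19 → (0x01f5164f>>19)&0xf = 0xe  ←
slot:9 @ bit 23 → (0x01f5164f>>23)&0x1ff = 0x3

14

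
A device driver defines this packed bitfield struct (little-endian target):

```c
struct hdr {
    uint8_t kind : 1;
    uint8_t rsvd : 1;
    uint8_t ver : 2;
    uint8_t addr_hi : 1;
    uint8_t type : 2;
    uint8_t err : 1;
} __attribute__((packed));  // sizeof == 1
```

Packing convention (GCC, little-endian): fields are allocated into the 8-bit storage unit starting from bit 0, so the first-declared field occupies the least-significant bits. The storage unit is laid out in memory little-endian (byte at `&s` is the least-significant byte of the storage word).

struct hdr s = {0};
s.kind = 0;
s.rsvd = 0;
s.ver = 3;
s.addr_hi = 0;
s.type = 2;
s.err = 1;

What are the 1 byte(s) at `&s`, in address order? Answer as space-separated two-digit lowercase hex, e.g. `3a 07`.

kind (1b) val=0 bits=0x0 at bit 0: 0x00
rsvd (1b) val=0 bits=0x0 at bit 1: 0x00
ver (2b) val=3 bits=0x3 at bit 2: 0x0c
addr_hi (1b) val=0 bits=0x0 at bit 4: 0x0c
type (2b) val=2 bits=0x2 at bit 5: 0x4c
err (1b) val=1 bits=0x1 at bit 7: 0xcc
word = 0xcc → little-endian bytes:
  [0]=0xcc

cc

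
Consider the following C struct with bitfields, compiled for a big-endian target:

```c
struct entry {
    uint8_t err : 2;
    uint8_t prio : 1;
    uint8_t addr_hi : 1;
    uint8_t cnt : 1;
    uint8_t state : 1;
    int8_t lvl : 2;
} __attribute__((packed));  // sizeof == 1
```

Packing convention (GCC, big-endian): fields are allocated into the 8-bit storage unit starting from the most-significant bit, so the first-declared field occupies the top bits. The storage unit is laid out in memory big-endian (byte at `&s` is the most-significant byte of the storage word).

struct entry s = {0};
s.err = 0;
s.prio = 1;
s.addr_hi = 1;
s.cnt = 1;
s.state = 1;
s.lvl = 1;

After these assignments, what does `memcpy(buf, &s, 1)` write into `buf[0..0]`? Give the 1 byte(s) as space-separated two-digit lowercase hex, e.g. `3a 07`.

err:2 = 0 → 0x0 << 6 → word 0x00
prio:1 = 1 → 0x1 << 5 → word 0x20
addr_hi:1 = 1 → 0x1 << 4 → word 0x30
cnt:1 = 1 → 0x1 << 3 → word 0x38
state:1 = 1 → 0x1 << 2 → word 0x3c
lvl:2 = 1 → 0x1 << 0 → word 0x3d
word = 0x3d → big-endian bytes:
  [0]=0x3d

3d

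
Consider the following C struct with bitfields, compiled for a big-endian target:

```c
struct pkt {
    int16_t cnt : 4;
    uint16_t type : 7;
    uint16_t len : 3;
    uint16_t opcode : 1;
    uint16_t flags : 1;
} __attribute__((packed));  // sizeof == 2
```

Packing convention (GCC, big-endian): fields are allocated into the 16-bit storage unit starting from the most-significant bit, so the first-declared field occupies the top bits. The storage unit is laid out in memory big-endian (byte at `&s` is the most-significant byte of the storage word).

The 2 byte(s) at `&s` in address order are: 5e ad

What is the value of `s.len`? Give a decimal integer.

[0]=0x5e [1]=0xad (big-endian) → word 0x5ead
cnt [12+:4] = (word>>12) & 0xf = 5
type [5+:7] = (word>>5) & 0x7f = 117
len [2+:3] = (word>>2) & 0x7 = 3  ←
opcode [1+:1] = (word>>1) & 0x1 = 0
flags [0+:1] = (word>>0) & 0x1 = 1

3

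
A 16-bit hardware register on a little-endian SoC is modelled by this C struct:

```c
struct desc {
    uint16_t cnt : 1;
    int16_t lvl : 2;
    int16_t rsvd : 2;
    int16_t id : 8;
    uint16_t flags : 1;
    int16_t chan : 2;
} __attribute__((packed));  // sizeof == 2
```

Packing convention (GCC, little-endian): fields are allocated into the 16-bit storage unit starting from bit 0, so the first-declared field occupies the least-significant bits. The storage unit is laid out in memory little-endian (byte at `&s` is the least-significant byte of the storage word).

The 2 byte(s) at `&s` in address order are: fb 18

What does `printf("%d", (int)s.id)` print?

-57

[0]=0xfb [1]=0x18 (little-endian) → word 0x18fb
cnt [0+:1] = (word>>0) & 0x1 = 1
lvl [1+:2] = (word>>1) & 0x3 = 1
rsvd [3+:2] = (word>>3) & 0x3 = 3
id [5+:8] = (word>>5) & 0xff = 199  ←
flags [13+:1] = (word>>13) & 0x1 = 0
chan [14+:2] = (word>>14) & 0x3 = 0
id signed 8b, MSB=1: 199 - 256 = -57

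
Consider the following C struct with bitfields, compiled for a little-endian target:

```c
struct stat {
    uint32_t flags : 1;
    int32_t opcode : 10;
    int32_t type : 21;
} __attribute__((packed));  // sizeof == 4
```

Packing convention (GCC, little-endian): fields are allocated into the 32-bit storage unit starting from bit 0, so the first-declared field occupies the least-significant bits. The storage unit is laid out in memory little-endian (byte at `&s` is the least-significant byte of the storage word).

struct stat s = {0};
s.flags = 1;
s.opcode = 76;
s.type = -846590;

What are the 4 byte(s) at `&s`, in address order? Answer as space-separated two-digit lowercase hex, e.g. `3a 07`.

[0+:1] flags=1 & 0x1 = 0x1; word=0x00000001
[1+:10] opcode=76 & 0x3ff = 0x4c; word=0x00000099
[11+:21] type=-846590 & 0x1fffff = 0x131502; word=0x98a81099
word = 0x98a81099 → little-endian bytes:
  [0]=0x99  [1]=0x10  [2]=0xa8  [3]=0x98

99 10 a8 98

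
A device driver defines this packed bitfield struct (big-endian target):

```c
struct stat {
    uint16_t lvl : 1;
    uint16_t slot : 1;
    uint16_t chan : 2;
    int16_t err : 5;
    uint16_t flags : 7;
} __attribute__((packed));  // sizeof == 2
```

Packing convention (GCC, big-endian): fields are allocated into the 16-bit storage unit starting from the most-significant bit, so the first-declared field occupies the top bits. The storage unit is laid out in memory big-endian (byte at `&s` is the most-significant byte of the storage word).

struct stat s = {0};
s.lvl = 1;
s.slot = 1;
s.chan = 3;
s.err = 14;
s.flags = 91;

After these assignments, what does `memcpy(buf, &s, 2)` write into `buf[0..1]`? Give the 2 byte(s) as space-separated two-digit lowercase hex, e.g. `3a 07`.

f7 5b

[15+:1] lvl=1 & 0x1 = 0x1; word=0x8000
[14+:1] slot=1 & 0x1 = 0x1; word=0xc000
[12+:2] chan=3 & 0x3 = 0x3; word=0xf000
[7+:5] err=14 & 0x1f = 0xe; word=0xf700
[0+:7] flags=91 & 0x7f = 0x5b; word=0xf75b
word = 0xf75b → big-endian bytes:
  [0]=0xf7  [1]=0x5b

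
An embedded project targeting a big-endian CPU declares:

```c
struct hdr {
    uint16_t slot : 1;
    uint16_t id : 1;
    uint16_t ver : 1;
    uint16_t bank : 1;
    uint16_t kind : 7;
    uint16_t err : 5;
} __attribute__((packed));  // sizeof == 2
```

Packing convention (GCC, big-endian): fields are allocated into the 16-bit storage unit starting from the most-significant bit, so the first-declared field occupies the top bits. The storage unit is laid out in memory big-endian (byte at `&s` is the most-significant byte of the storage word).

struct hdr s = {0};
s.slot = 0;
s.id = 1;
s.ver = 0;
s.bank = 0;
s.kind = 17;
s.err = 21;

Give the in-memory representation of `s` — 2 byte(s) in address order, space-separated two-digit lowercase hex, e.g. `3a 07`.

42 35

slot (1b) val=0 bits=0x0 at bit 15: 0x0000
id (1b) val=1 bits=0x1 at bit 14: 0x4000
ver (1b) val=0 bits=0x0 at bit 13: 0x4000
bank (1b) val=0 bits=0x0 at bit 12: 0x4000
kind (7b) val=17 bits=0x11 at bit 5: 0x4220
err (5b) val=21 bits=0x15 at bit 0: 0x4235
word = 0x4235 → big-endian bytes:
  [0]=0x42  [1]=0x35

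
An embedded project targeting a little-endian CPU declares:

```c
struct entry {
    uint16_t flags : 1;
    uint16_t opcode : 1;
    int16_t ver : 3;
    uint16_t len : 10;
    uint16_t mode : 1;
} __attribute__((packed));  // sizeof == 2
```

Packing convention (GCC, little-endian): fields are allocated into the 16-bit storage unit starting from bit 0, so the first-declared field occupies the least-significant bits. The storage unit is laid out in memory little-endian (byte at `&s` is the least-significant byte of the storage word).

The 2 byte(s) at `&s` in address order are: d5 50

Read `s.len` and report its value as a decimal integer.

646

[0]=0xd5 [1]=0x50 (little-endian) → word 0x50d5
flags:1 @ bit 0 → (0x50d5>>0)&0x1 = 0x1
opcode:1 @ bit 1 → (0x50d5>>1)&0x1 = 0x0
ver:3 @ bit 2 → (0x50d5>>2)&0x7 = 0x5
len:10 @ bit 5 → (0x50d5>>5)&0x3ff = 0x286  ←
mode:1 @ bit 15 → (0x50d5>>15)&0x1 = 0x0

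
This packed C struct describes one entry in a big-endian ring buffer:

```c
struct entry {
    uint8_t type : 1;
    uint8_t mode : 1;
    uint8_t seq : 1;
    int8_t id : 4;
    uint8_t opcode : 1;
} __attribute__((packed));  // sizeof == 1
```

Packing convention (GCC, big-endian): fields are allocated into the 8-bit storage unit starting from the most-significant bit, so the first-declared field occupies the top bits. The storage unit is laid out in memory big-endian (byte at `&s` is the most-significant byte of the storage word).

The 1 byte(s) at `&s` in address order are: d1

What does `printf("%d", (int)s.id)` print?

[0]=0xd1 (big-endian) → word 0xd1
type [7+:1] = (word>>7) & 0x1 = 1
mode [6+:1] = (word>>6) & 0x1 = 1
seq [5+:1] = (word>>5) & 0x1 = 0
id [1+:4] = (word>>1) & 0xf = 8  ←
opcode [0+:1] = (word>>0) & 0x1 = 1
id signed 4b, MSB=1: 8 - 16 = -8

-8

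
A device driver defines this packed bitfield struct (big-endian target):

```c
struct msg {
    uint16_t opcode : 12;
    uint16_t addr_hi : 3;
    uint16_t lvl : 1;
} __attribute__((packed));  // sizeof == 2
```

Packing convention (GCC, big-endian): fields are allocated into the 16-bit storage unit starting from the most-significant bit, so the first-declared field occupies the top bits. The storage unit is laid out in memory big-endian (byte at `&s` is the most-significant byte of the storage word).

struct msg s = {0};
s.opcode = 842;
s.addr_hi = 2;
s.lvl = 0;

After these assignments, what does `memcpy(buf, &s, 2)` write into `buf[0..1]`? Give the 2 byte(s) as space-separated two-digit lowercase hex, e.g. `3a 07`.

34 a4

opcode:12 = 842 → 0x34a << 4 → word 0x34a0
addr_hi:3 = 2 → 0x2 << 1 → word 0x34a4
lvl:1 = 0 → 0x0 << 0 → word 0x34a4
word = 0x34a4 → big-endian bytes:
  [0]=0x34  [1]=0xa4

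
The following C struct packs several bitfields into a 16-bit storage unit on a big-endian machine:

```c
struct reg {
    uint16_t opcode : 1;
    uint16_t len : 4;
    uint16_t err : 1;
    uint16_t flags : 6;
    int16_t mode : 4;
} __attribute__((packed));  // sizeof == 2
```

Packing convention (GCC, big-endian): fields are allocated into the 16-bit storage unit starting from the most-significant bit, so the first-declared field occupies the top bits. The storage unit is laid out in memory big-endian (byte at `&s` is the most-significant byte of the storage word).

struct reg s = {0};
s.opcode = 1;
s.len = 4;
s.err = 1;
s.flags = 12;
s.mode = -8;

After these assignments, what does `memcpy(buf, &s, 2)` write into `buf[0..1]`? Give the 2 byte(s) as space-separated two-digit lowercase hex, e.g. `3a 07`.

opcode:1 = 1 → 0x1 << 15 → word 0x8000
len:4 = 4 → 0x4 << 11 → word 0xa000
err:1 = 1 → 0x1 << 10 → word 0xa400
flags:6 = 12 → 0xc << 4 → word 0xa4c0
mode:4 = -8 → 0x8 << 0 → word 0xa4c8
word = 0xa4c8 → big-endian bytes:
  [0]=0xa4  [1]=0xc8

a4 c8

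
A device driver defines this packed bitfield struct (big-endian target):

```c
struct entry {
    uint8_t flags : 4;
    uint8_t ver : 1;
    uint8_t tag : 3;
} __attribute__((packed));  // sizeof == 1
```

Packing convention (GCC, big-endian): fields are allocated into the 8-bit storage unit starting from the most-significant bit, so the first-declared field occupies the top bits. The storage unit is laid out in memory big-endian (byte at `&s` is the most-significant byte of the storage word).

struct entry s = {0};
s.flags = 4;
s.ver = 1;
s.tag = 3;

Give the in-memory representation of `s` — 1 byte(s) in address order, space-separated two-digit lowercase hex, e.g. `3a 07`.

[4+:4] flags=4 & 0xf = 0x4; word=0x40
[3+:1] ver=1 & 0x1 = 0x1; word=0x48
[0+:3] tag=3 & 0x7 = 0x3; word=0x4b
word = 0x4b → big-endian bytes:
  [0]=0x4b

4b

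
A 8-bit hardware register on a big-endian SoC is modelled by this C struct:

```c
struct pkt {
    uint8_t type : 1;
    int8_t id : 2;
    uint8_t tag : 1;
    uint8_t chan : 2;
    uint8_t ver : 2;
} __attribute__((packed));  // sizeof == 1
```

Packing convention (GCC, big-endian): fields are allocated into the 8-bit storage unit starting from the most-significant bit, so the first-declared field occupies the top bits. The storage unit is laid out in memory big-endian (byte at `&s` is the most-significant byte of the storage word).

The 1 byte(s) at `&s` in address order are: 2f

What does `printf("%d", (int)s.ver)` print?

[0]=0x2f (big-endian) → word 0x2f
type:1 @ bit 7 → (0x2f>>7)&0x1 = 0x0
id:2 @ bit 5 → (0x2f>>5)&0x3 = 0x1
tag:1 @ bit 4 → (0x2f>>4)&0x1 = 0x0
chan:2 @ bit 2 → (0x2f>>2)&0x3 = 0x3
ver:2 @ bit 0 → (0x2f>>0)&0x3 = 0x3  ←

3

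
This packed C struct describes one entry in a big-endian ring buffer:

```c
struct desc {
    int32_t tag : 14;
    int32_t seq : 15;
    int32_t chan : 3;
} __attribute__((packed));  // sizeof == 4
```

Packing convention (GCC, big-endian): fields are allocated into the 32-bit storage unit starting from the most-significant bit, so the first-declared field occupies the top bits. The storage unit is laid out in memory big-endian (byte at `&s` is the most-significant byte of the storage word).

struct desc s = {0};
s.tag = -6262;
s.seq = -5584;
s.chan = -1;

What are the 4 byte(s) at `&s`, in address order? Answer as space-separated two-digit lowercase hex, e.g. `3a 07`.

9e 2b 51 87

tag:14 = -6262 → 0x278a << 18 → word 0x9e280000
seq:15 = -5584 → 0x6a30 << 3 → word 0x9e2b5180
chan:3 = -1 → 0x7 << 0 → word 0x9e2b5187
word = 0x9e2b5187 → big-endian bytes:
  [0]=0x9e  [1]=0x2b  [2]=0x51  [3]=0x87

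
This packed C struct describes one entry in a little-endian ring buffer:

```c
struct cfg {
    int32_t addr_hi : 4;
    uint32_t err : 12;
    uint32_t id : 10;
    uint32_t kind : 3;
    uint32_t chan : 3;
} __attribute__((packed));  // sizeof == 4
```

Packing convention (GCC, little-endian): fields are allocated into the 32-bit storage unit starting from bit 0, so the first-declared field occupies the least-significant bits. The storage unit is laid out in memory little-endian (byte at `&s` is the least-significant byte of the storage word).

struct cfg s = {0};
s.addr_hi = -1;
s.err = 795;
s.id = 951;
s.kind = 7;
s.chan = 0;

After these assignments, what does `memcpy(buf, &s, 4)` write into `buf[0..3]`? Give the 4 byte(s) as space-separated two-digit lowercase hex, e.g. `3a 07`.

addr_hi:4 = -1 → 0xf << 0 → word 0x0000000f
err:12 = 795 → 0x31b << 4 → word 0x000031bf
id:10 = 951 → 0x3b7 << 16 → word 0x03b731bf
kind:3 = 7 → 0x7 << 26 → word 0x1fb731bf
chan:3 = 0 → 0x0 << 29 → word 0x1fb731bf
word = 0x1fb731bf → little-endian bytes:
  [0]=0xbf  [1]=0x31  [2]=0xb7  [3]=0x1f

bf 31 b7 1f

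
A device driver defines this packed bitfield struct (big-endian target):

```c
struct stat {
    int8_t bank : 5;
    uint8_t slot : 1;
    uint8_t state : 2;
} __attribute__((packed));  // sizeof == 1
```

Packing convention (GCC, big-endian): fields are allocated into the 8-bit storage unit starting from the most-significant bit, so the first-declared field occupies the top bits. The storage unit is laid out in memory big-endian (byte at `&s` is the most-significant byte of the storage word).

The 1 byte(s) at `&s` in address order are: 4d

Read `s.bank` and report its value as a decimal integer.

[0]=0x4d (big-endian) → word 0x4d
bank [3+:5] = (word>>3) & 0x1f = 9  ←
slot [2+:1] = (word>>2) & 0x1 = 1
state [0+:2] = (word>>0) & 0x3 = 1
bank signed 5b, MSB=0: value = 9

9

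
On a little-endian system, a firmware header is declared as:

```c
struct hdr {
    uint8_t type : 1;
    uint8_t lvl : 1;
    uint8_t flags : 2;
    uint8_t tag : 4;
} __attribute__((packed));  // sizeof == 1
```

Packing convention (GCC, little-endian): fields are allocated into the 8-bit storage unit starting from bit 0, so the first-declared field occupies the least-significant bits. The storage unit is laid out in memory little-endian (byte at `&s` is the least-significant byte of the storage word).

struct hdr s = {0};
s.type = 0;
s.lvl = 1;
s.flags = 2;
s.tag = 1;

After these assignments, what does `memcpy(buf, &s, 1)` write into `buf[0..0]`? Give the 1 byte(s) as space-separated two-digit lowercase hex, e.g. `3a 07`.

1a

type:1 = 0 → 0x0 << 0 → word 0x00
lvl:1 = 1 → 0x1 << 1 → word 0x02
flags:2 = 2 → 0x2 << 2 → word 0x0a
tag:4 = 1 → 0x1 << 4 → word 0x1a
word = 0x1a → little-endian bytes:
  [0]=0x1a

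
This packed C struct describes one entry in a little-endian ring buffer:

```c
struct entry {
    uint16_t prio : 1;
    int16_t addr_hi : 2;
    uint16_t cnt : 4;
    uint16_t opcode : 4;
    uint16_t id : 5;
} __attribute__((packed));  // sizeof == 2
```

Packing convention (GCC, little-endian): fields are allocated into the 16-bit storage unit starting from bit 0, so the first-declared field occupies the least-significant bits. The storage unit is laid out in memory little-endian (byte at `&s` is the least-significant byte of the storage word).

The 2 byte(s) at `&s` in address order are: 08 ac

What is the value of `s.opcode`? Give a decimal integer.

8

[0]=0x08 [1]=0xac (little-endian) → word 0xac08
prio [0+:1] = (word>>0) & 0x1 = 0
addr_hi [1+:2] = (word>>1) & 0x3 = 0
cnt [3+:4] = (word>>3) & 0xf = 1
opcode [7+:4] = (word>>7) & 0xf = 8  ←
id [11+:5] = (word>>11) & 0x1f = 21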